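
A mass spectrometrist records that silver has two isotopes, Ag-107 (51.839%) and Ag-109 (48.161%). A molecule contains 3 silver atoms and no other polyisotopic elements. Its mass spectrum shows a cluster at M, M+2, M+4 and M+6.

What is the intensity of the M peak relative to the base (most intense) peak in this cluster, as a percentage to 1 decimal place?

35.9%

Binomial terms of (0.51839 + 0.48161)^3: M 0.1393, M+2 0.3883, M+4 0.3607, M+6 0.1117 → M+2 is the base peak.
P(M+2) = C(3,1) × 0.51839^2 × 0.48161^1 = 3 × 0.26872819 × 0.48161 = 0.388267 (base)
P(M) = C(3,0) × 0.51839^3 × 0.48161^0 = 1 × 0.13930601 × 1.0000 = 0.139306
Relative intensity = 0.139306 / 0.388267 × 100 = 35.9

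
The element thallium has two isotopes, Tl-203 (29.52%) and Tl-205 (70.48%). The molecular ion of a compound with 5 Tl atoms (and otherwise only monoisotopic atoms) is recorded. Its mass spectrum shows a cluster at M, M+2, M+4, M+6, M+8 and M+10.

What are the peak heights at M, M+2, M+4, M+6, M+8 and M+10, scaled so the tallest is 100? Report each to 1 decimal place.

Expanding (0.2952 + 0.7048)^5:
P(M) = 0.2952^5 = 0.002242
P(M+2) = 5 × 0.2952^4 × 0.7048^1 = 0.026761
P(M+4) = 10 × 0.2952^3 × 0.7048^2 = 0.127785
P(M+6) = 10 × 0.2952^2 × 0.7048^3 = 0.305092
P(M+8) = 5 × 0.2952^1 × 0.7048^4 = 0.364208
P(M+10) = 0.7048^5 = 0.173912
The M+8 peak is largest (0.364208); scaling to 100 gives 0.6 : 7.3 : 35.1 : 83.8 : 100.0 : 47.8.

0.6 : 7.3 : 35.1 : 83.8 : 100.0 : 47.8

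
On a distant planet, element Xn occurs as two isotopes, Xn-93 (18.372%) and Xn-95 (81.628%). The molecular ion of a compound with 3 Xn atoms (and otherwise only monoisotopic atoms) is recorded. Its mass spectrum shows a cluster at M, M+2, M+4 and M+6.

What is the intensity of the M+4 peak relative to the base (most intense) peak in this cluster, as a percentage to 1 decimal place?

67.5%

(0.18372 + 0.81628)^3 gives M 0.0062, M+2 0.0827, M+4 0.3672, M+6 0.5439; the largest is M+6.
P(M+6) = C(3,3) × 0.18372^0 × 0.81628^3 = 1 × 1.0000 × 0.54389801 = 0.543898 (base)
P(M+4) = C(3,2) × 0.18372^1 × 0.81628^2 = 3 × 0.18372 × 0.66631304 = 0.367245
Relative intensity = 0.367245 / 0.543898 × 100 = 67.5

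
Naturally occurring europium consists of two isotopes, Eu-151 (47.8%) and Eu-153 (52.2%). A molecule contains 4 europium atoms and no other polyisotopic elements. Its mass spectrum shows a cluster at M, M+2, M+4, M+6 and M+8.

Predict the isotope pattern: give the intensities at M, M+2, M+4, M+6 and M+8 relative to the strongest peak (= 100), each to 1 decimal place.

14.0 : 61.0 : 100.0 : 72.8 : 19.9

Expanding (0.478 + 0.522)^4:
P(M) = 0.478^4 = 0.052205
P(M+2) = 4 × 0.478^3 × 0.522^1 = 0.228042
P(M+4) = 6 × 0.478^2 × 0.522^2 = 0.373549
P(M+6) = 4 × 0.478^1 × 0.522^3 = 0.271956
P(M+8) = 0.522^4 = 0.074248
The M+4 peak is largest (0.373549); scaling to 100 gives 14.0 : 61.0 : 100.0 : 72.8 : 19.9.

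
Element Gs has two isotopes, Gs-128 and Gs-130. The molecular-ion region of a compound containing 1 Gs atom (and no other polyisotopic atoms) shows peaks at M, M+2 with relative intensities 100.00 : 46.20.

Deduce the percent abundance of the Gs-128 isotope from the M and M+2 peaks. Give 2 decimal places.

68.40%

Write p for the Gs-128 fraction. I(M+2)/I(M) = [C(1,1)·p^0·(1−p)] / p^1 = 1·(1−p)/p = 46.20/100.00 = 0.4620
(1−p)/p = 0.4620/1 = 0.4620  ⇒  p = 1/(1 + 0.4620) = 0.6840
Gs-128: 68.40%, Gs-130: 31.60%.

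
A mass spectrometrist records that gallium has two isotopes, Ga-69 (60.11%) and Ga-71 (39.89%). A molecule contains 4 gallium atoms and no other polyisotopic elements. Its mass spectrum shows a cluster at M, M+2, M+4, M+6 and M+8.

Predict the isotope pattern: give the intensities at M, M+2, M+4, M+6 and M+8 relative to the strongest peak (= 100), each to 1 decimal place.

37.7 : 100.0 : 99.5 : 44.0 : 7.3

Each Ga atom is independently Ga-69 (p = 0.6011) or Ga-71 (q = 0.3989); the cluster is the binomial expansion (p + q)^4.
P(M) = 0.6011^4 = 0.130553
P(M+2) = 4 × 0.6011^3 × 0.3989^1 = 0.346549
P(M+4) = 6 × 0.6011^2 × 0.3989^2 = 0.344963
P(M+6) = 4 × 0.6011^1 × 0.3989^3 = 0.152616
P(M+8) = 0.3989^4 = 0.025320
The M+2 peak is largest (0.346549); scaling to 100 gives 37.7 : 100.0 : 99.5 : 44.0 : 7.3.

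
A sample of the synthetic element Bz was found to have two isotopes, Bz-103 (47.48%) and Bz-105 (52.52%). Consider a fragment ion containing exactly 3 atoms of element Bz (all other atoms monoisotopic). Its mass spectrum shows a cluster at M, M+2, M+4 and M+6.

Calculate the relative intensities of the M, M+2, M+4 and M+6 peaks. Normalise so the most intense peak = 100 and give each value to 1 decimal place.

27.2 : 90.4 : 100.0 : 36.9

The 3 Bz atoms are independent, so intensities follow the terms of (0.4748 + 0.5252)^3.
P(M) = 0.4748^3 = 0.107037
P(M+2) = 3 × 0.4748^2 × 0.5252^1 = 0.355195
P(M+4) = 3 × 0.4748^1 × 0.5252^2 = 0.392899
P(M+6) = 0.5252^3 = 0.144869
The M+4 peak is largest (0.392899); scaling to 100 gives 27.2 : 90.4 : 100.0 : 36.9.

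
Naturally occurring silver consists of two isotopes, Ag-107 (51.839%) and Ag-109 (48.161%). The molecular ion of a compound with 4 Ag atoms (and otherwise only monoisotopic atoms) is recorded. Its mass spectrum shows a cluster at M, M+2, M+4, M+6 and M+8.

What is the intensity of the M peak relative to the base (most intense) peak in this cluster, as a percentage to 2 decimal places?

Binomial terms of (0.51839 + 0.48161)^4: M 0.0722, M+2 0.2684, M+4 0.3740, M+6 0.2316, M+8 0.0538 → M+4 is the base peak.
P(M+4) = C(4,2) × 0.51839^2 × 0.48161^2 = 6 × 0.26872819 × 0.23194819 = 0.373986 (base)
P(M) = C(4,0) × 0.51839^4 × 0.48161^0 = 1 × 0.07221484 × 1.0000 = 0.072215
Relative intensity = 0.072215 / 0.373986 × 100 = 19.31

19.31%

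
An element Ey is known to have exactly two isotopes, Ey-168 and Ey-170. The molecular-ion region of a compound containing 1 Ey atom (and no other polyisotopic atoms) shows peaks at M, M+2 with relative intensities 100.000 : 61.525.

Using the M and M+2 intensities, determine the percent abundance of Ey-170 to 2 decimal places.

Let p = fractional abundance of Ey-168. I(M+2)/I(M) = [C(1,1)·p^0·(1−p)] / p^1 = 1·(1−p)/p = 61.525/100.000 = 0.6152
(1−p)/p = 0.6152/1 = 0.6152  ⇒  p = 1/(1 + 0.6152) = 0.6191
Ey-168: 61.91%, Ey-170: 38.09%.

38.09%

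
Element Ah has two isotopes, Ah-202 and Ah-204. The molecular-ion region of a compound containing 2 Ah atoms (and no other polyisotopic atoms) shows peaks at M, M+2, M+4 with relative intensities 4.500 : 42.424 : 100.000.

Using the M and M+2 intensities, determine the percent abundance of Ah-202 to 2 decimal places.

17.50%

Let p = fractional abundance of Ah-202. I(M+2)/I(M) = [C(2,1)·p^1·(1−p)] / p^2 = 2·(1−p)/p = 42.424/4.500 = 9.4276
(1−p)/p = 9.4276/2 = 4.7138  ⇒  p = 1/(1 + 4.7138) = 0.1750
Ah-202: 17.50%, Ah-204: 82.50%.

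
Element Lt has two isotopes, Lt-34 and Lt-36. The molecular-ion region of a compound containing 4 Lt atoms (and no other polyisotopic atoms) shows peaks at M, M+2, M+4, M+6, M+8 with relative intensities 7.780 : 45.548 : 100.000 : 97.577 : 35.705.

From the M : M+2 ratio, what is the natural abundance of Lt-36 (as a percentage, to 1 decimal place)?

Let p = fractional abundance of Lt-34. I(M+2)/I(M) = [C(4,1)·p^3·(1−p)] / p^4 = 4·(1−p)/p = 45.548/7.780 = 5.8545
(1−p)/p = 5.8545/4 = 1.4636  ⇒  p = 1/(1 + 1.4636) = 0.4059
Lt-34: 40.6%, Lt-36: 59.4%.

59.4%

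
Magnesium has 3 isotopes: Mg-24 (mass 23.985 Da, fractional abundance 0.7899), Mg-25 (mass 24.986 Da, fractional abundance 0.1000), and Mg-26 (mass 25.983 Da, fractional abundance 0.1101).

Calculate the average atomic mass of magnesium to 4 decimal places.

Weight each isotope mass by its fractional abundance: 0.7899 × 23.985 + 0.1000 × 24.986 + 0.1101 × 25.983
= 18.94575 + 2.49860 + 2.86073 = 24.30508 Da

24.3051 Da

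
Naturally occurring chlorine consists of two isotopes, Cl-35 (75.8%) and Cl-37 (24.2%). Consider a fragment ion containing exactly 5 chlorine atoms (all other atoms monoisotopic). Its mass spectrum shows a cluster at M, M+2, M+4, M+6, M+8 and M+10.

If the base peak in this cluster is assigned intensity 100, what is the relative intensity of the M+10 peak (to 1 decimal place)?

0.2

Binomial terms of (0.758 + 0.242)^5: M 0.2502, M+2 0.3994, M+4 0.2551, M+6 0.0814, M+8 0.0130, M+10 0.0008 → M+2 is the base peak.
P(M+2) = C(5,1) × 0.758^4 × 0.242^1 = 5 × 0.33012379 × 0.2420 = 0.399450 (base)
P(M+10) = C(5,5) × 0.758^0 × 0.242^5 = 1 × 1.0000 × 0.00083 = 0.000830
Relative intensity = 0.000830 / 0.399450 × 100 = 0.2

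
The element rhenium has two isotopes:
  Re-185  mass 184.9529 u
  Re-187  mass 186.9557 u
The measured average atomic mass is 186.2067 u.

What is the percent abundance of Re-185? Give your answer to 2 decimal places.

Let x be the fractional abundance of Re-185; then Re-187 has abundance 1 − x.
184.9529·x + 186.9557·(1 − x) = 186.2067
(184.9529 − 186.9557)·x = 186.2067 − 186.9557
x = -0.7490 / -2.0028 = 0.37398 → 37.40% Re-185, 62.60% Re-187.

37.40%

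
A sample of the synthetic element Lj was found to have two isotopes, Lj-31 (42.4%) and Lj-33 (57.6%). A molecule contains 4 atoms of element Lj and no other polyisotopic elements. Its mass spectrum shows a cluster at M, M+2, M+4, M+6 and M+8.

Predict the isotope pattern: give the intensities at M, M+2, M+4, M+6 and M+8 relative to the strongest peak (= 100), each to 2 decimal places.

9.03 : 49.07 : 100.00 : 90.57 : 30.76

The 4 Lj atoms are independent, so intensities follow the terms of (0.424 + 0.576)^4.
P(M) = 0.424^4 = 0.032319
P(M+2) = 4 × 0.424^3 × 0.576^1 = 0.175622
P(M+4) = 6 × 0.424^2 × 0.576^2 = 0.357872
P(M+6) = 4 × 0.424^1 × 0.576^3 = 0.324111
P(M+8) = 0.576^4 = 0.110075
The M+4 peak is largest (0.357872); scaling to 100 gives 9.03 : 49.07 : 100.00 : 90.57 : 30.76.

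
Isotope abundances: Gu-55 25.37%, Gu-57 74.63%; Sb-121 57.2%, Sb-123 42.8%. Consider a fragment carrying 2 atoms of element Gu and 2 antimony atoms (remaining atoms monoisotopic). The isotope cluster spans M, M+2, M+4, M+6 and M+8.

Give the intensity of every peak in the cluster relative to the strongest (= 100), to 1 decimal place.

Element Gu pattern (n=2): 0.06436369 : 0.37867262 : 0.55696369
Antimony pattern (n=2): 0.327184 : 0.489632 : 0.183184
Convolve the two distributions (both contribute in 2-u steps):
  M: 0.06436369×0.327184 = 0.021059
  M+2: 0.06436369×0.489632 + 0.37867262×0.327184 = 0.155410
  M+4: 0.06436369×0.183184 + 0.37867262×0.489632 + 0.55696369×0.327184 = 0.379430
  M+6: 0.37867262×0.183184 + 0.55696369×0.489632 = 0.342074
  M+8: 0.55696369×0.183184 = 0.102027
Scale to base peak (0.379430) = 100: 5.6 : 41.0 : 100.0 : 90.2 : 26.9

5.6 : 41.0 : 100.0 : 90.2 : 26.9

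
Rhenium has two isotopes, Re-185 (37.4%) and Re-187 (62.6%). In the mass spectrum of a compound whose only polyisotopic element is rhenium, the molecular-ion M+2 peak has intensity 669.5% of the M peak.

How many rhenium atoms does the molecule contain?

4

For n independent Re atoms, I(M+2)/I(M) = n · (abundance Re-187) / (abundance Re-185) = n · 0.626/0.374.
n = 6.695 × 0.374/0.626 = 4.00 ≈ 4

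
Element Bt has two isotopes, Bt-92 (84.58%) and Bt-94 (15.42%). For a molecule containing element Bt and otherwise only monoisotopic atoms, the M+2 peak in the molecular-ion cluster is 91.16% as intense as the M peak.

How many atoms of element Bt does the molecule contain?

5

With n Bt atoms, P(M+2)/P(M) = C(n,1)·p^(n−1)q / p^n = n·q/p = n · 0.1542/0.8458.
n = 0.9116 × 0.8458/0.1542 = 5.00 ≈ 5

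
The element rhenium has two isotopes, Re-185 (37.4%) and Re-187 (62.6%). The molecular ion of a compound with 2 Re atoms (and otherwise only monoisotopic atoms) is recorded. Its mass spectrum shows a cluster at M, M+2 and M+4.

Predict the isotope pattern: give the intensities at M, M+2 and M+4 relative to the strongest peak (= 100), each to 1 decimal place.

Each Re atom is independently Re-185 (p = 0.374) or Re-187 (q = 0.626); the cluster is the binomial expansion (p + q)^2.
P(M) = 0.374^2 = 0.139876
P(M+2) = 2 × 0.374^1 × 0.626^1 = 0.468248
P(M+4) = 0.626^2 = 0.391876
The M+2 peak is largest (0.468248); scaling to 100 gives 29.9 : 100.0 : 83.7.

29.9 : 100.0 : 83.7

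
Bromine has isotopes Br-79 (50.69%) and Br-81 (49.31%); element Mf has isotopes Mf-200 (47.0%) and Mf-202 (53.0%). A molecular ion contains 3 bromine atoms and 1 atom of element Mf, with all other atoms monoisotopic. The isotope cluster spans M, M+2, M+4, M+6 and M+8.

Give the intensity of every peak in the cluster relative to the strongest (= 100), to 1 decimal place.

Bromine pattern (n=3): 0.13024674 : 0.3801026 : 0.36975457 : 0.11989609
Element Mf pattern (n=1): 0.4700 : 0.5300
Convolve the two distributions (both contribute in 2-u steps):
  M: 0.13024674×0.4700 = 0.061216
  M+2: 0.13024674×0.5300 + 0.3801026×0.4700 = 0.247679
  M+4: 0.3801026×0.5300 + 0.36975457×0.4700 = 0.375239
  M+6: 0.36975457×0.5300 + 0.11989609×0.4700 = 0.252321
  M+8: 0.11989609×0.5300 = 0.063545
Scale to base peak (0.375239) = 100: 16.3 : 66.0 : 100.0 : 67.2 : 16.9

16.3 : 66.0 : 100.0 : 67.2 : 16.9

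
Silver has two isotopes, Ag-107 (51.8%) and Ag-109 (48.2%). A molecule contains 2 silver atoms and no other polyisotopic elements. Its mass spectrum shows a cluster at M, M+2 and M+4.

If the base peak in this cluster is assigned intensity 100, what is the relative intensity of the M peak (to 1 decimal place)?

53.7

Binomial terms of (0.518 + 0.482)^2: M 0.2683, M+2 0.4994, M+4 0.2323 → M+2 is the base peak.
P(M+2) = C(2,1) × 0.518^1 × 0.482^1 = 2 × 0.5180 × 0.4820 = 0.499352 (base)
P(M) = C(2,0) × 0.518^2 × 0.482^0 = 1 × 0.268324 × 1.0000 = 0.268324
Relative intensity = 0.268324 / 0.499352 × 100 = 53.7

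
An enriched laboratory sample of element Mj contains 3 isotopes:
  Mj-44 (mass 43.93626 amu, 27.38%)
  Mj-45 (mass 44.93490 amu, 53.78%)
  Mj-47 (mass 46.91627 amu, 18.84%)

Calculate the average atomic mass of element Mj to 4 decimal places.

Weight each isotope mass by its fractional abundance: 0.2738 × 43.93626 + 0.5378 × 44.93490 + 0.1884 × 46.91627
= 12.029748 + 24.165989 + 8.839025 = 45.034762 amu

45.0348 amu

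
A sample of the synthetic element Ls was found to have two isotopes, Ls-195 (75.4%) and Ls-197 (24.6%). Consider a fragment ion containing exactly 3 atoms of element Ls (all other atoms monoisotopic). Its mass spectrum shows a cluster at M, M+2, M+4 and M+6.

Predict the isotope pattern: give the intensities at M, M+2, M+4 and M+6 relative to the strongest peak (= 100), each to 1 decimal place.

Expanding (0.754 + 0.246)^3:
P(M) = 0.754^3 = 0.428661
P(M+2) = 3 × 0.754^2 × 0.246^1 = 0.419565
P(M+4) = 3 × 0.754^1 × 0.246^2 = 0.136887
P(M+6) = 0.246^3 = 0.014887
The M peak is largest (0.428661); scaling to 100 gives 100.0 : 97.9 : 31.9 : 3.5.

100.0 : 97.9 : 31.9 : 3.5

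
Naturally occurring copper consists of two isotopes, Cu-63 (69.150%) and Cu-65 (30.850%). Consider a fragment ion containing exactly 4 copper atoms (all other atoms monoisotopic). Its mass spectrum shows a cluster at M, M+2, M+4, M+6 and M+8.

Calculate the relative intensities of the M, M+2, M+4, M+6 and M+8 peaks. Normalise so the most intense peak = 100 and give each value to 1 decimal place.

56.0 : 100.0 : 66.9 : 19.9 : 2.2

The 4 Cu atoms are independent, so intensities follow the terms of (0.69150 + 0.30850)^4.
P(M) = 0.69150^4 = 0.228649
P(M+2) = 4 × 0.69150^3 × 0.30850^1 = 0.408030
P(M+4) = 6 × 0.69150^2 × 0.30850^2 = 0.273052
P(M+6) = 4 × 0.69150^1 × 0.30850^3 = 0.081212
P(M+8) = 0.30850^4 = 0.009058
The M+2 peak is largest (0.408030); scaling to 100 gives 56.0 : 100.0 : 66.9 : 19.9 : 2.2.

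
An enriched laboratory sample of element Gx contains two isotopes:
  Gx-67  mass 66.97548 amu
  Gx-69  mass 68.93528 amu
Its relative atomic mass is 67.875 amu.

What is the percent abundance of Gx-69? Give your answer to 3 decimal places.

Writing the weighted mean with unknown fraction x of Gx-67:
66.97548·x + 68.93528·(1 − x) = 67.875
(66.97548 − 68.93528)·x = 67.875 − 68.93528
x = -1.06028 / -1.95980 = 0.54101 → 54.101% Gx-67, 45.899% Gx-69.

45.899%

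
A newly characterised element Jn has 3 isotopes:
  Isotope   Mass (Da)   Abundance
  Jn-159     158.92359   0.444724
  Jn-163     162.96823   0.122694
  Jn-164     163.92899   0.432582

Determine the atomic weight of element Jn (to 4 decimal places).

Weight each isotope mass by its fractional abundance: 0.444724 × 158.92359 + 0.122694 × 162.96823 + 0.432582 × 163.92899
= 70.677135 + 19.995224 + 70.912730 = 161.585089 Da

161.5851 Da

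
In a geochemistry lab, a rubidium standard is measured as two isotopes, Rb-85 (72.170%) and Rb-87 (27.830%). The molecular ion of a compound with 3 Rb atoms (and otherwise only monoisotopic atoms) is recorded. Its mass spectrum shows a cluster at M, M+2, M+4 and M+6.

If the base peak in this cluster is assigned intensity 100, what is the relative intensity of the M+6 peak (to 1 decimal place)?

Binomial terms of (0.72170 + 0.27830)^3: M 0.3759, M+2 0.4349, M+4 0.1677, M+6 0.0216 → M+2 is the base peak.
P(M+2) = C(3,1) × 0.72170^2 × 0.27830^1 = 3 × 0.52085089 × 0.2783 = 0.434858 (base)
P(M+6) = C(3,3) × 0.72170^0 × 0.27830^3 = 1 × 1.0000 × 0.02155458 = 0.021555
Relative intensity = 0.021555 / 0.434858 × 100 = 5.0

5.0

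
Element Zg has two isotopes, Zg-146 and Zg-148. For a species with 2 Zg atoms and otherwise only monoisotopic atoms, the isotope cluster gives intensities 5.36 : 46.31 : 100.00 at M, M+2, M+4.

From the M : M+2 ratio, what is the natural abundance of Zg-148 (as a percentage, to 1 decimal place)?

Let p = fractional abundance of Zg-146. I(M+2)/I(M) = [C(2,1)·p^1·(1−p)] / p^2 = 2·(1−p)/p = 46.31/5.36 = 8.6399
(1−p)/p = 8.6399/2 = 4.3200  ⇒  p = 1/(1 + 4.3200) = 0.1880
Zg-146: 18.8%, Zg-148: 81.2%.

81.2%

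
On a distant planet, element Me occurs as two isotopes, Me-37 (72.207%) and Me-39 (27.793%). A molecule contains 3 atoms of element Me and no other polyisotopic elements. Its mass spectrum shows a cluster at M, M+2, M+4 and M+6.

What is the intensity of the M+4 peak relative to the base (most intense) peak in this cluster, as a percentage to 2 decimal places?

38.49%

(0.72207 + 0.27793)^3 gives M 0.3765, M+2 0.4347, M+4 0.1673, M+6 0.0215; the largest is M+2.
P(M+2) = C(3,1) × 0.72207^2 × 0.27793^1 = 3 × 0.52138508 × 0.27793 = 0.434726 (base)
P(M+4) = C(3,2) × 0.72207^1 × 0.27793^2 = 3 × 0.72207 × 0.07724508 = 0.167329
Relative intensity = 0.167329 / 0.434726 × 100 = 38.49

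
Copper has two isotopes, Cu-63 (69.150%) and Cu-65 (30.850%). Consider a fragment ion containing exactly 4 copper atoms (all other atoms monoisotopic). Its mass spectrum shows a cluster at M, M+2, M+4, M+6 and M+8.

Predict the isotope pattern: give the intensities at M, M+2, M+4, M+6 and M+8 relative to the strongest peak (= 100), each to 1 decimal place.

The 4 Cu atoms are independent, so intensities follow the terms of (0.69150 + 0.30850)^4.
P(M) = 0.69150^4 = 0.228649
P(M+2) = 4 × 0.69150^3 × 0.30850^1 = 0.408030
P(M+4) = 6 × 0.69150^2 × 0.30850^2 = 0.273052
P(M+6) = 4 × 0.69150^1 × 0.30850^3 = 0.081212
P(M+8) = 0.30850^4 = 0.009058
The M+2 peak is largest (0.408030); scaling to 100 gives 56.0 : 100.0 : 66.9 : 19.9 : 2.2.

56.0 : 100.0 : 66.9 : 19.9 : 2.2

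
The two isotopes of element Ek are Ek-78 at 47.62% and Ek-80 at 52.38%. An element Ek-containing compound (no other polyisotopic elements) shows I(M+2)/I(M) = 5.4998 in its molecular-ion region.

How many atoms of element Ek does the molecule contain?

With n Ek atoms, P(M+2)/P(M) = C(n,1)·p^(n−1)q / p^n = n·q/p = n · 0.5238/0.4762.
n = 5.4998 × 0.4762/0.5238 = 5.00 ≈ 5

5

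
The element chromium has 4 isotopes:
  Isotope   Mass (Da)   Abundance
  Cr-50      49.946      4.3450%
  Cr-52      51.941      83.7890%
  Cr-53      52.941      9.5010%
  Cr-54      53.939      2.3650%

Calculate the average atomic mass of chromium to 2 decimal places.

Ar = Σ fᵢ·mᵢ = 0.043450 × 49.946 + 0.837890 × 51.941 + 0.095010 × 52.941 + 0.023650 × 53.939
= 2.1702 + 43.5208 + 5.0299 + 1.2757 = 51.9966 Da

52.00 Da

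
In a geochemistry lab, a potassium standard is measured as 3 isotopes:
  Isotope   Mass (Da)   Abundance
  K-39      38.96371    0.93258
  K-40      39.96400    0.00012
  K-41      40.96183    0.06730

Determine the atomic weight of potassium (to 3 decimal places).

Weight each isotope mass by its fractional abundance: 0.93258 × 38.96371 + 0.00012 × 39.96400 + 0.06730 × 40.96183
= 36.336777 + 0.004796 + 2.756731 = 39.098304 Da

39.098 Da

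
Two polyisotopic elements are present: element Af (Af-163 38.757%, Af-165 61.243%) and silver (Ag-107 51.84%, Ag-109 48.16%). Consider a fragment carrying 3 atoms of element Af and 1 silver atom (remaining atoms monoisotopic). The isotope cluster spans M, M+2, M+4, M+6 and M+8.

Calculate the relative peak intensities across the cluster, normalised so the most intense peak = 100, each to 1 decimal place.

8.4 : 47.7 : 100.0 : 91.7 : 30.8

Element Af pattern (n=3): 0.05821709 : 0.27598026 : 0.43609823 : 0.22970443
Silver pattern (n=1): 0.5184 : 0.4816
Convolve the two distributions (both contribute in 2-u steps):
  M: 0.05821709×0.5184 = 0.030180
  M+2: 0.05821709×0.4816 + 0.27598026×0.5184 = 0.171106
  M+4: 0.27598026×0.4816 + 0.43609823×0.5184 = 0.358985
  M+6: 0.43609823×0.4816 + 0.22970443×0.5184 = 0.329104
  M+8: 0.22970443×0.4816 = 0.110626
Scale to base peak (0.358985) = 100: 8.4 : 47.7 : 100.0 : 91.7 : 30.8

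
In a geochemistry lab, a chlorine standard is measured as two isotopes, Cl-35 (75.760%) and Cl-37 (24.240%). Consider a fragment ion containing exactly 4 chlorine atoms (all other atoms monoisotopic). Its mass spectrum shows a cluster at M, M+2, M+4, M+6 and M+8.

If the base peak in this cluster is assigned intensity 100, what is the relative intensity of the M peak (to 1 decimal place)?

78.1

(0.75760 + 0.24240)^4 gives M 0.3294, M+2 0.4216, M+4 0.2023, M+6 0.0432, M+8 0.0035; the largest is M+2.
P(M+2) = C(4,1) × 0.75760^3 × 0.24240^1 = 4 × 0.4348304 × 0.2424 = 0.421612 (base)
P(M) = C(4,0) × 0.75760^4 × 0.24240^0 = 1 × 0.32942751 × 1.0000 = 0.329428
Relative intensity = 0.329428 / 0.421612 × 100 = 78.1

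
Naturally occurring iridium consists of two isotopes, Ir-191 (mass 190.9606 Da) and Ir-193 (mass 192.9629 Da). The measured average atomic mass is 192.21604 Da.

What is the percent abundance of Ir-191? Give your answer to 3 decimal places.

Let x be the fractional abundance of Ir-191; then Ir-193 has abundance 1 − x.
190.9606·x + 192.9629·(1 − x) = 192.21604
(190.9606 − 192.9629)·x = 192.21604 − 192.9629
x = -0.74686 / -2.0023 = 0.37300 → 37.300% Ir-191, 62.700% Ir-193.

37.300%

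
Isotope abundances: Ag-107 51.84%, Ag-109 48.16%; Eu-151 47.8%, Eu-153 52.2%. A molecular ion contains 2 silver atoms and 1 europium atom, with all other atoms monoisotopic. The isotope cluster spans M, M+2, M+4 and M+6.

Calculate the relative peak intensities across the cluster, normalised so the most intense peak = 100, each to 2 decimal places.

33.90 : 100.00 : 98.04 : 31.95

Silver pattern (n=2): 0.26873856 : 0.49932288 : 0.23193856
Europium pattern (n=1): 0.4780 : 0.5220
Convolve the two distributions (both contribute in 2-u steps):
  M: 0.26873856×0.4780 = 0.128457
  M+2: 0.26873856×0.5220 + 0.49932288×0.4780 = 0.378958
  M+4: 0.49932288×0.5220 + 0.23193856×0.4780 = 0.371513
  M+6: 0.23193856×0.5220 = 0.121072
Scale to base peak (0.378958) = 100: 33.90 : 100.00 : 98.04 : 31.95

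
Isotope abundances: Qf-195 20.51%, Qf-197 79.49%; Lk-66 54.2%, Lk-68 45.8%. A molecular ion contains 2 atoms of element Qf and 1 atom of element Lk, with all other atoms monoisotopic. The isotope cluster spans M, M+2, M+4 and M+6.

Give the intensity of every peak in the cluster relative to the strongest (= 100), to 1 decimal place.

4.6 : 39.9 : 100.0 : 58.8

Element Qf pattern (n=2): 0.04206601 : 0.32606798 : 0.63186601
Element Lk pattern (n=1): 0.5420 : 0.4580
Convolve the two distributions (both contribute in 2-u steps):
  M: 0.04206601×0.5420 = 0.022800
  M+2: 0.04206601×0.4580 + 0.32606798×0.5420 = 0.195995
  M+4: 0.32606798×0.4580 + 0.63186601×0.5420 = 0.491811
  M+6: 0.63186601×0.4580 = 0.289395
Scale to base peak (0.491811) = 100: 4.6 : 39.9 : 100.0 : 58.8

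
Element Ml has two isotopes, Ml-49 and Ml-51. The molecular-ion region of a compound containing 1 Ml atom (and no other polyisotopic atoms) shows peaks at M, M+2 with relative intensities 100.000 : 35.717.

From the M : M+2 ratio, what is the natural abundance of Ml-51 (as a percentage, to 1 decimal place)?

If p is the fraction of Ml that is Ml-49, then I(M+2)/I(M) = [C(1,1)·p^0·(1−p)] / p^1 = 1·(1−p)/p = 35.717/100.000 = 0.3572
(1−p)/p = 0.3572/1 = 0.3572  ⇒  p = 1/(1 + 0.3572) = 0.7368
Ml-49: 73.7%, Ml-51: 26.3%.

26.3%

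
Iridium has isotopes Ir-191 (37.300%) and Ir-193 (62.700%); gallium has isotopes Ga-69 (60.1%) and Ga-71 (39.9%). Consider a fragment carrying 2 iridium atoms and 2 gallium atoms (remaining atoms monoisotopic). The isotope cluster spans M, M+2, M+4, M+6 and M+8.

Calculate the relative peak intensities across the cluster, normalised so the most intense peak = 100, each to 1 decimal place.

12.9 : 60.7 : 100.0 : 67.7 : 16.1

Iridium pattern (n=2): 0.139129 : 0.467742 : 0.393129
Gallium pattern (n=2): 0.361201 : 0.479598 : 0.159201
Convolve the two distributions (both contribute in 2-u steps):
  M: 0.139129×0.361201 = 0.050254
  M+2: 0.139129×0.479598 + 0.467742×0.361201 = 0.235675
  M+4: 0.139129×0.159201 + 0.467742×0.479598 + 0.393129×0.361201 = 0.388476
  M+6: 0.467742×0.159201 + 0.393129×0.479598 = 0.263009
  M+8: 0.393129×0.159201 = 0.062587
Scale to base peak (0.388476) = 100: 12.9 : 60.7 : 100.0 : 67.7 : 16.1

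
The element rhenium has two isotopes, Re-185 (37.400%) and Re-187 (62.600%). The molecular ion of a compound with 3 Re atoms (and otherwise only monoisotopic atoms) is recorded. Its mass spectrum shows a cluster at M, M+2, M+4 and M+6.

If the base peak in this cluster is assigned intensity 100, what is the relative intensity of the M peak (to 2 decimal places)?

11.90

Binomial terms of (0.37400 + 0.62600)^3: M 0.0523, M+2 0.2627, M+4 0.4397, M+6 0.2453 → M+4 is the base peak.
P(M+4) = C(3,2) × 0.37400^1 × 0.62600^2 = 3 × 0.3740 × 0.391876 = 0.439685 (base)
P(M) = C(3,0) × 0.37400^3 × 0.62600^0 = 1 × 0.05231362 × 1.0000 = 0.052314
Relative intensity = 0.052314 / 0.439685 × 100 = 11.90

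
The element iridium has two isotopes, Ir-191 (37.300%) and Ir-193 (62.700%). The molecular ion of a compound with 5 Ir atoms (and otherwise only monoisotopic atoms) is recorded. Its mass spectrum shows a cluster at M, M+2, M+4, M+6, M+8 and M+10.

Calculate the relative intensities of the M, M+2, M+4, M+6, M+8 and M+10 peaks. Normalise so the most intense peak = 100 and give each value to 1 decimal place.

2.1 : 17.7 : 59.5 : 100.0 : 84.0 : 28.3

Each Ir atom is independently Ir-191 (p = 0.37300) or Ir-193 (q = 0.62700); the cluster is the binomial expansion (p + q)^5.
P(M) = 0.37300^5 = 0.007220
P(M+2) = 5 × 0.37300^4 × 0.62700^1 = 0.060684
P(M+4) = 10 × 0.37300^3 × 0.62700^2 = 0.204015
P(M+6) = 10 × 0.37300^2 × 0.62700^3 = 0.342942
P(M+8) = 5 × 0.37300^1 × 0.62700^4 = 0.288237
P(M+10) = 0.62700^5 = 0.096903
The M+6 peak is largest (0.342942); scaling to 100 gives 2.1 : 17.7 : 59.5 : 100.0 : 84.0 : 28.3.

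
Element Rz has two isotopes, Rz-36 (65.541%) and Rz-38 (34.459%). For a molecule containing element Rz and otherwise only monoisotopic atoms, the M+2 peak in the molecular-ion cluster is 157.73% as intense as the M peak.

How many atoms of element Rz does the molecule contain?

3

With n Rz atoms, P(M+2)/P(M) = C(n,1)·p^(n−1)q / p^n = n·q/p = n · 0.34459/0.65541.
n = 1.5773 × 0.65541/0.34459 = 3.00 ≈ 3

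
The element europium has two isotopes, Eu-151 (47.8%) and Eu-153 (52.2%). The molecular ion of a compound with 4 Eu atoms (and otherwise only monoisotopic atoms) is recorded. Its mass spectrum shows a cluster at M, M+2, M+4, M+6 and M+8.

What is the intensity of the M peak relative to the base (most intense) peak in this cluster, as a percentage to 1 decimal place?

14.0%

Term probabilities: M 0.0522, M+2 0.2280, M+4 0.3735, M+6 0.2720, M+8 0.0742. Base peak = M+4.
P(M+4) = C(4,2) × 0.478^2 × 0.522^2 = 6 × 0.228484 × 0.272484 = 0.373549 (base)
P(M) = C(4,0) × 0.478^4 × 0.522^0 = 1 × 0.05220494 × 1.0000 = 0.052205
Relative intensity = 0.052205 / 0.373549 × 100 = 14.0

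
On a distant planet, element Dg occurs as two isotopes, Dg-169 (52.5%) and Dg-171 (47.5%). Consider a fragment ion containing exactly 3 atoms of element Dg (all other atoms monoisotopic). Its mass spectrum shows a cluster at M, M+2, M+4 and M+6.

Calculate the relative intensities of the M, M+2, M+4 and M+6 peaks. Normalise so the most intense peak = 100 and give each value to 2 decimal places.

The 3 Dg atoms are independent, so intensities follow the terms of (0.525 + 0.475)^3.
P(M) = 0.525^3 = 0.144703
P(M+2) = 3 × 0.525^2 × 0.475^1 = 0.392766
P(M+4) = 3 × 0.525^1 × 0.475^2 = 0.355359
P(M+6) = 0.475^3 = 0.107172
The M+2 peak is largest (0.392766); scaling to 100 gives 36.84 : 100.00 : 90.48 : 27.29.

36.84 : 100.00 : 90.48 : 27.29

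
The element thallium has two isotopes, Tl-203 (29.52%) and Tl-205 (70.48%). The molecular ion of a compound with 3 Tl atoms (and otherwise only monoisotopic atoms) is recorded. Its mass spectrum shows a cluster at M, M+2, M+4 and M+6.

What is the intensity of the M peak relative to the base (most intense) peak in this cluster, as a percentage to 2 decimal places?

Term probabilities: M 0.0257, M+2 0.1843, M+4 0.4399, M+6 0.3501. Base peak = M+4.
P(M+4) = C(3,2) × 0.2952^1 × 0.7048^2 = 3 × 0.2952 × 0.49674304 = 0.439916 (base)
P(M) = C(3,0) × 0.2952^3 × 0.7048^0 = 1 × 0.02572463 × 1.0000 = 0.025725
Relative intensity = 0.025725 / 0.439916 × 100 = 5.85

5.85%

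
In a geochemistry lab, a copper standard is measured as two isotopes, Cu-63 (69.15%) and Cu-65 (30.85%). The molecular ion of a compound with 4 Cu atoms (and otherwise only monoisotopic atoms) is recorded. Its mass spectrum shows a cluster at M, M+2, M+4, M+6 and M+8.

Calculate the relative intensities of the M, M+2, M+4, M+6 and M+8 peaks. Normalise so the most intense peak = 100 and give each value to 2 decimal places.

The 4 Cu atoms are independent, so intensities follow the terms of (0.6915 + 0.3085)^4.
P(M) = 0.6915^4 = 0.228649
P(M+2) = 4 × 0.6915^3 × 0.3085^1 = 0.408030
P(M+4) = 6 × 0.6915^2 × 0.3085^2 = 0.273052
P(M+6) = 4 × 0.6915^1 × 0.3085^3 = 0.081212
P(M+8) = 0.3085^4 = 0.009058
The M+2 peak is largest (0.408030); scaling to 100 gives 56.04 : 100.00 : 66.92 : 19.90 : 2.22.

56.04 : 100.00 : 66.92 : 19.90 : 2.22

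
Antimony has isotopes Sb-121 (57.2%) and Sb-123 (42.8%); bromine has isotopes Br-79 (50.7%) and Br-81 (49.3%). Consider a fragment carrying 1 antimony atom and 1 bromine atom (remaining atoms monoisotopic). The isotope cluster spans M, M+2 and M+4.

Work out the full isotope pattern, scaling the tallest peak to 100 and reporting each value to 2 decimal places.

58.12 : 100.00 : 42.29

Antimony pattern (n=1): 0.5720 : 0.4280
Bromine pattern (n=1): 0.5070 : 0.4930
Convolve the two distributions (both contribute in 2-u steps):
  M: 0.5720×0.5070 = 0.290004
  M+2: 0.5720×0.4930 + 0.4280×0.5070 = 0.498992
  M+4: 0.4280×0.4930 = 0.211004
Scale to base peak (0.498992) = 100: 58.12 : 100.00 : 42.29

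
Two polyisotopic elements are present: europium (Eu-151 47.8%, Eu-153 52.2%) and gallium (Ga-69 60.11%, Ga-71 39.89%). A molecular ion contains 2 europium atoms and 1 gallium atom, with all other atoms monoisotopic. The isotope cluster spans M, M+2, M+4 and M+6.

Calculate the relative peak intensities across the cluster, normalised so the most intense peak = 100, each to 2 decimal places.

Europium pattern (n=2): 0.228484 : 0.499032 : 0.272484
Gallium pattern (n=1): 0.6011 : 0.3989
Convolve the two distributions (both contribute in 2-u steps):
  M: 0.228484×0.6011 = 0.137342
  M+2: 0.228484×0.3989 + 0.499032×0.6011 = 0.391110
  M+4: 0.499032×0.3989 + 0.272484×0.6011 = 0.362854
  M+6: 0.272484×0.3989 = 0.108694
Scale to base peak (0.391110) = 100: 35.12 : 100.00 : 92.78 : 27.79

35.12 : 100.00 : 92.78 : 27.79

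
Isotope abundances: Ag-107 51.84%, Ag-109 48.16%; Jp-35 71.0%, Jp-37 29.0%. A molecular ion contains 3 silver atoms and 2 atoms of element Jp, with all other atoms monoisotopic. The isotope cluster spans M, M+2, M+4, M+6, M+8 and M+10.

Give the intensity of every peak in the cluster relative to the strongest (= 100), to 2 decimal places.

19.87 : 71.61 : 100.00 : 67.20 : 21.60 : 2.66

Silver pattern (n=3): 0.13931407 : 0.38827347 : 0.36071085 : 0.11170161
Element Jp pattern (n=2): 0.5041 : 0.4118 : 0.0841
Convolve the two distributions (both contribute in 2-u steps):
  M: 0.13931407×0.5041 = 0.070228
  M+2: 0.13931407×0.4118 + 0.38827347×0.5041 = 0.253098
  M+4: 0.13931407×0.0841 + 0.38827347×0.4118 + 0.36071085×0.5041 = 0.353442
  M+6: 0.38827347×0.0841 + 0.36071085×0.4118 + 0.11170161×0.5041 = 0.237503
  M+8: 0.36071085×0.0841 + 0.11170161×0.4118 = 0.076335
  M+10: 0.11170161×0.0841 = 0.009394
Scale to base peak (0.353442) = 100: 19.87 : 71.61 : 100.00 : 67.20 : 21.60 : 2.66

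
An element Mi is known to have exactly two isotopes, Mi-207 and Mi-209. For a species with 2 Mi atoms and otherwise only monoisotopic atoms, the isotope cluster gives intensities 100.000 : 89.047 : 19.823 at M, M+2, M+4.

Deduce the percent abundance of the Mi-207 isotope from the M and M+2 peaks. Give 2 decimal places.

Let p = fractional abundance of Mi-207. I(M+2)/I(M) = [C(2,1)·p^1·(1−p)] / p^2 = 2·(1−p)/p = 89.047/100.000 = 0.8905
(1−p)/p = 0.8905/2 = 0.4452  ⇒  p = 1/(1 + 0.4452) = 0.6919
Mi-207: 69.19%, Mi-209: 30.81%.

69.19%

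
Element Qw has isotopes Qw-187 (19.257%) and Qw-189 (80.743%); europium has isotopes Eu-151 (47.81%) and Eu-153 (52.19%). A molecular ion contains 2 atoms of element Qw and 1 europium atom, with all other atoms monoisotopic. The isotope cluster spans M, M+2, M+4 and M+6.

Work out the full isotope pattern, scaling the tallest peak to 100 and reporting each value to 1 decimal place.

3.7 : 35.5 : 100.0 : 71.8

Element Qw pattern (n=2): 0.0370832 : 0.31097359 : 0.6519432
Europium pattern (n=1): 0.4781 : 0.5219
Convolve the two distributions (both contribute in 2-u steps):
  M: 0.0370832×0.4781 = 0.017729
  M+2: 0.0370832×0.5219 + 0.31097359×0.4781 = 0.168030
  M+4: 0.31097359×0.5219 + 0.6519432×0.4781 = 0.473991
  M+6: 0.6519432×0.5219 = 0.340249
Scale to base peak (0.473991) = 100: 3.7 : 35.5 : 100.0 : 71.8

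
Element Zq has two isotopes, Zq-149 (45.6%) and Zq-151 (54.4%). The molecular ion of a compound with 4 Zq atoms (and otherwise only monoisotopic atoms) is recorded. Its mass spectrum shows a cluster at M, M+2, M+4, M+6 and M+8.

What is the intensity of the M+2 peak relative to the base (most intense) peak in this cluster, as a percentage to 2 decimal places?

Binomial terms of (0.456 + 0.544)^4: M 0.0432, M+2 0.2063, M+4 0.3692, M+6 0.2936, M+8 0.0876 → M+4 is the base peak.
P(M+4) = C(4,2) × 0.456^2 × 0.544^2 = 6 × 0.207936 × 0.295936 = 0.369214 (base)
P(M+2) = C(4,1) × 0.456^3 × 0.544^1 = 4 × 0.09481882 × 0.5440 = 0.206326
Relative intensity = 0.206326 / 0.369214 × 100 = 55.88

55.88%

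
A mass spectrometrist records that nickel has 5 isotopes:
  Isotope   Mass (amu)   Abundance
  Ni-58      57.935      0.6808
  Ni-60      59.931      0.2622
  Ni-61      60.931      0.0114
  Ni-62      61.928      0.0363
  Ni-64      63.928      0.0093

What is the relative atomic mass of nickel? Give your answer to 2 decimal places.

The abundance-weighted mean is 0.6808 × 57.935 + 0.2622 × 59.931 + 0.0114 × 60.931 + 0.0363 × 61.928 + 0.0093 × 63.928
= 39.4421 + 15.7139 + 0.6946 + 2.2480 + 0.5945 = 58.6931 amu

58.69 amu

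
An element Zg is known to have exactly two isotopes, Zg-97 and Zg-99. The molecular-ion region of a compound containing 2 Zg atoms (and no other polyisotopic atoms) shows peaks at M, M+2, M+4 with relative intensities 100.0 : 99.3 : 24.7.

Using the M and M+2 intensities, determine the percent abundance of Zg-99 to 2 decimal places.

If p is the fraction of Zg that is Zg-97, then I(M+2)/I(M) = [C(2,1)·p^1·(1−p)] / p^2 = 2·(1−p)/p = 99.3/100.0 = 0.9930
(1−p)/p = 0.9930/2 = 0.4965  ⇒  p = 1/(1 + 0.4965) = 0.6682
Zg-97: 66.82%, Zg-99: 33.18%.

33.18%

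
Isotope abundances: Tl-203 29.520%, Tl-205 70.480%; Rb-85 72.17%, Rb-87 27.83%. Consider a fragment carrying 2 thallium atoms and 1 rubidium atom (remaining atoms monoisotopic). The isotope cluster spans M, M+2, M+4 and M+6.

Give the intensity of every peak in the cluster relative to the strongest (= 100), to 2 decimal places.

13.26 : 68.43 : 100.00 : 29.15

Thallium pattern (n=2): 0.08714304 : 0.41611392 : 0.49674304
Rubidium pattern (n=1): 0.7217 : 0.2783
Convolve the two distributions (both contribute in 2-u steps):
  M: 0.08714304×0.7217 = 0.062891
  M+2: 0.08714304×0.2783 + 0.41611392×0.7217 = 0.324561
  M+4: 0.41611392×0.2783 + 0.49674304×0.7217 = 0.474304
  M+6: 0.49674304×0.2783 = 0.138244
Scale to base peak (0.474304) = 100: 13.26 : 68.43 : 100.00 : 29.15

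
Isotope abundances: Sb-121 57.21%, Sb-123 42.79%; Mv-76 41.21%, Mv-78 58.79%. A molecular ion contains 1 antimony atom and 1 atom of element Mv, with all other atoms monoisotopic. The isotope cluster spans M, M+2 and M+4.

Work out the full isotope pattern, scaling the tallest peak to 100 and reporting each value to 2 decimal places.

Antimony pattern (n=1): 0.5721 : 0.4279
Element Mv pattern (n=1): 0.4121 : 0.5879
Convolve the two distributions (both contribute in 2-u steps):
  M: 0.5721×0.4121 = 0.235762
  M+2: 0.5721×0.5879 + 0.4279×0.4121 = 0.512675
  M+4: 0.4279×0.5879 = 0.251562
Scale to base peak (0.512675) = 100: 45.99 : 100.00 : 49.07

45.99 : 100.00 : 49.07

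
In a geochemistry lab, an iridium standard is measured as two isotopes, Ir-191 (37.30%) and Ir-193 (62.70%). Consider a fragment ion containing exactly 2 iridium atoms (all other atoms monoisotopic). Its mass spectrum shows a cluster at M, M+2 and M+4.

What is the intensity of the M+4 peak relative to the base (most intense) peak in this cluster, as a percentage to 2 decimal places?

84.05%

Binomial terms of (0.3730 + 0.6270)^2: M 0.1391, M+2 0.4677, M+4 0.3931 → M+2 is the base peak.
P(M+2) = C(2,1) × 0.3730^1 × 0.6270^1 = 2 × 0.3730 × 0.6270 = 0.467742 (base)
P(M+4) = C(2,2) × 0.3730^0 × 0.6270^2 = 1 × 1.0000 × 0.393129 = 0.393129
Relative intensity = 0.393129 / 0.467742 × 100 = 84.05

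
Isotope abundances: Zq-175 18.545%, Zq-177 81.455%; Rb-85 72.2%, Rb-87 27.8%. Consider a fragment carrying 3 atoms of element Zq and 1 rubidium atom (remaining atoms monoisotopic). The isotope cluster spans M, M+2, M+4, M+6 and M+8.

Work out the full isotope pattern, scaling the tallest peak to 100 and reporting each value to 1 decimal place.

Element Zq pattern (n=3): 0.00637794 : 0.08404128 : 0.36913361 : 0.54044717
Rubidium pattern (n=1): 0.7220 : 0.2780
Convolve the two distributions (both contribute in 2-u steps):
  M: 0.00637794×0.7220 = 0.004605
  M+2: 0.00637794×0.2780 + 0.08404128×0.7220 = 0.062451
  M+4: 0.08404128×0.2780 + 0.36913361×0.7220 = 0.289878
  M+6: 0.36913361×0.2780 + 0.54044717×0.7220 = 0.492822
  M+8: 0.54044717×0.2780 = 0.150244
Scale to base peak (0.492822) = 100: 0.9 : 12.7 : 58.8 : 100.0 : 30.5

0.9 : 12.7 : 58.8 : 100.0 : 30.5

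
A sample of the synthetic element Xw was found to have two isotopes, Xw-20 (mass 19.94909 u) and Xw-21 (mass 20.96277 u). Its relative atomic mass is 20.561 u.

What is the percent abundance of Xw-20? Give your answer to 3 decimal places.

Writing the weighted mean with unknown fraction x of Xw-20:
19.94909·x + 20.96277·(1 − x) = 20.561
(19.94909 − 20.96277)·x = 20.561 − 20.96277
x = -0.40177 / -1.01368 = 0.39635 → 39.635% Xw-20, 60.365% Xw-21.

39.635%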